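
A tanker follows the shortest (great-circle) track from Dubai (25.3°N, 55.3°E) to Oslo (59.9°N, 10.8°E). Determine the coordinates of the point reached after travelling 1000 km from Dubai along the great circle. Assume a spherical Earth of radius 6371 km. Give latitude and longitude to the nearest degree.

≈ (33°N, 50°E)

Write both endpoints as unit vectors p₁, p₂ with components (cos φ cos λ, cos φ sin λ, sin φ).
The central angle between the endpoints is δ = arccos(p₁·p₂) ≈ 0.805 rad (46.1°). The total great-circle distance is δ·R ≈ 0.805 × 6371 ≈ 5129 km, so the target fraction is f = 1000/5129 ≈ 0.195.
Interpolate at f ≈ 0.195 with slerp weights a = sin((1−f)δ)/sin δ ≈ 0.837, b = sin(fδ)/sin δ ≈ 0.217.
p = a·p₁ + b·p₂ ≈ (0.538, 0.643, 0.545); φ = arcsin(p_z) ≈ 33.06°, λ = atan2(p_y, p_x) ≈ 50.08°.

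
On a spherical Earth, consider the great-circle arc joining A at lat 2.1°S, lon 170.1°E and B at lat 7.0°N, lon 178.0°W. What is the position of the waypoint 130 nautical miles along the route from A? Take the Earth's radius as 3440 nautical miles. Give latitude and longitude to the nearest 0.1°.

≈ lat 0.8°S, lon 171.8°E

Write both endpoints as unit vectors p₁, p₂ with components (cos φ cos λ, cos φ sin λ, sin φ).
The central angle between the endpoints is δ = arccos(p₁·p₂) ≈ 0.261 rad (15.0°). The total great-circle distance is δ·R ≈ 0.261 × 3440 ≈ 898 nmi, so the target fraction is f = 130/898 ≈ 0.145.
Interpolate at f ≈ 0.145 with slerp weights a = sin((1−f)δ)/sin δ ≈ 0.858, b = sin(fδ)/sin δ ≈ 0.146.
p = a·p₁ + b·p₂ ≈ (-0.990, 0.142, -0.014); φ = arcsin(p_z) ≈ -0.78°, λ = atan2(p_y, p_x) ≈ 171.82°.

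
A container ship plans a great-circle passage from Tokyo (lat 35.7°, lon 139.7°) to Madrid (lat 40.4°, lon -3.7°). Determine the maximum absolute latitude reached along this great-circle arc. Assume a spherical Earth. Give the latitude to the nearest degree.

≈ 68°

The great circle lies in the plane with unit normal n̂ = (p₁ × p₂)/|p₁ × p₂|.
Here n̂_z ≈ -0.371; the vertex latitude is φ_max = arccos|n̂_z| ≈ 68.2°.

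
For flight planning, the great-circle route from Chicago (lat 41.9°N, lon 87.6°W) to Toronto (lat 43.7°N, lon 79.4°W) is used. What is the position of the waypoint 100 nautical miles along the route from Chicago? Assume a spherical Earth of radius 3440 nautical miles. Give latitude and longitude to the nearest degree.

From cos δ = sin φ₁ sin φ₂ + cos φ₁ cos φ₂ cos Δλ, the central angle is δ ≈ 0.110 rad (6.3°). The total great-circle distance is δ·R ≈ 0.110 × 3440 ≈ 377 nmi, so the target fraction is f = 100/377 ≈ 0.265.
Interpolate at f ≈ 0.265 with slerp weights a = sin((1−f)δ)/sin δ ≈ 0.735, b = sin(fδ)/sin δ ≈ 0.266.
p = a·p₁ + b·p₂ ≈ (0.058, -0.736, 0.675); φ = arcsin(p_z) ≈ 42.43°, λ = atan2(p_y, p_x) ≈ -85.47°.

≈ lat 42°N, lon 85°W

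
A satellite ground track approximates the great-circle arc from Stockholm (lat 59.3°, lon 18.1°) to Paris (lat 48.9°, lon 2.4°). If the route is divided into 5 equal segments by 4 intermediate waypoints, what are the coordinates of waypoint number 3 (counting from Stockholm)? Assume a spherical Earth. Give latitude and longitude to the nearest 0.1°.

Write both endpoints as unit vectors p₁, p₂ with components (cos φ cos λ, cos φ sin λ, sin φ).
The central angle between the endpoints is δ = arccos(p₁·p₂) ≈ 0.241 rad (13.8°).
Interpolate at f = 3/5 with slerp weights a = sin((1−f)δ)/sin δ ≈ 0.403, b = sin(fδ)/sin δ ≈ 0.604.
p = a·p₁ + b·p₂ ≈ (0.592, 0.081, 0.802); φ = arcsin(p_z) ≈ 53.29°, λ = atan2(p_y, p_x) ≈ 7.75°.

≈ lat 53.3°, lon 7.7°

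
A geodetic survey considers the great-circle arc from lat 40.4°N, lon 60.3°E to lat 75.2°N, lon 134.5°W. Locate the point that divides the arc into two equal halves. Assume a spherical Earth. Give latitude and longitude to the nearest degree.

≈ lat 72°N, lon 68°E

Write both endpoints as unit vectors p₁, p₂ with components (cos φ cos λ, cos φ sin λ, sin φ).
The central angle between the endpoints is δ = arccos(p₁·p₂) ≈ 1.117 rad (64.0°).
Interpolate at f = 1/2 with slerp weights a = sin((1−f)δ)/sin δ ≈ 0.590, b = sin(fδ)/sin δ ≈ 0.590.
p = a·p₁ + b·p₂ ≈ (0.117, 0.283, 0.952); φ = arcsin(p_z) ≈ 72.19°, λ = atan2(p_y, p_x) ≈ 67.53°.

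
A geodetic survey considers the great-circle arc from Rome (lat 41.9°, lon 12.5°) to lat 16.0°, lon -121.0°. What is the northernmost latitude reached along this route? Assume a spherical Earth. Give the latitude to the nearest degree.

≈ 57°

The great circle lies in the plane with unit normal n̂ = (p₁ × p₂)/|p₁ × p₂|.
Here n̂_z ≈ -0.546; the vertex latitude is φ_max = arccos|n̂_z| ≈ 56.9°.
Check via Clairaut: cos φ_max = |cos φ₁| · sin C = cos(41.9°)·sin(47.1°) ≈ 0.546, again giving ≈ 56.9°.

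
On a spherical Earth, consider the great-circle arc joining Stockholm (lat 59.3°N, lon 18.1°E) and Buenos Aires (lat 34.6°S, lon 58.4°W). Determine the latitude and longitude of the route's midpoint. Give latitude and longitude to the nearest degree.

Convert each endpoint to a unit vector on the sphere (x = cos φ cos λ, y = cos φ sin λ, z = sin φ).
The central angle between the endpoints is δ = arccos(p₁·p₂) ≈ 1.972 rad (113.0°).
Interpolate at f = 1/2 with slerp weights a = sin((1−f)δ)/sin δ ≈ 0.905, b = sin(fδ)/sin δ ≈ 0.905.
p = a·p₁ + b·p₂ ≈ (0.830, -0.491, 0.264); φ = arcsin(p_z) ≈ 15.33°, λ = atan2(p_y, p_x) ≈ -30.62°.

≈ lat 15°N, lon 31°W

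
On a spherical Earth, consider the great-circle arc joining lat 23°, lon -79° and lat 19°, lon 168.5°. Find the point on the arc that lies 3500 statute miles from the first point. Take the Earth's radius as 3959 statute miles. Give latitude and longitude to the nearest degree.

≈ lat 35°, lon -136°

Convert each endpoint to a unit vector on the sphere (x = cos φ cos λ, y = cos φ sin λ, z = sin φ).
The central angle between the endpoints is δ = arccos(p₁·p₂) ≈ 1.778 rad (101.9°). The total great-circle distance is δ·R ≈ 1.778 × 3959 ≈ 7040 mi, so the target fraction is f = 3500/7040 ≈ 0.497.
Interpolate at f ≈ 0.497 with slerp weights a = sin((1−f)δ)/sin δ ≈ 0.797, b = sin(fδ)/sin δ ≈ 0.790.
p = a·p₁ + b·p₂ ≈ (-0.592, -0.571, 0.569); φ = arcsin(p_z) ≈ 34.65°, λ = atan2(p_y, p_x) ≈ -136.05°.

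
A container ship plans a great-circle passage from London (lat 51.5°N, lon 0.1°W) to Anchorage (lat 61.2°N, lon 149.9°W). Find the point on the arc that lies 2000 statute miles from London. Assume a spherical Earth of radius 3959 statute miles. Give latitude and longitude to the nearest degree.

≈ lat 77°N, lon 36°W

Convert each endpoint to a unit vector on the sphere (x = cos φ cos λ, y = cos φ sin λ, z = sin φ).
The central angle between the endpoints is δ = arccos(p₁·p₂) ≈ 1.130 rad (64.7°). The total great-circle distance is δ·R ≈ 1.130 × 3959 ≈ 4474 mi, so the target fraction is f = 2000/4474 ≈ 0.447.
Interpolate at f ≈ 0.447 with slerp weights a = sin((1−f)δ)/sin δ ≈ 0.647, b = sin(fδ)/sin δ ≈ 0.535.
p = a·p₁ + b·p₂ ≈ (0.180, -0.130, 0.975); φ = arcsin(p_z) ≈ 77.19°, λ = atan2(p_y, p_x) ≈ -35.89°.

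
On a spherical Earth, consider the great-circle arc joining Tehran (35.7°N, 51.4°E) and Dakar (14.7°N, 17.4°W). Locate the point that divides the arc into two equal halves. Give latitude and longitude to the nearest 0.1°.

≈ 29.7°N, 13.6°E

Convert each endpoint to a unit vector on the sphere (x = cos φ cos λ, y = cos φ sin λ, z = sin φ).
The central angle between the endpoints is δ = arccos(p₁·p₂) ≈ 1.124 rad (64.4°).
Interpolate at f = 1/2 with slerp weights a = sin((1−f)δ)/sin δ ≈ 0.591, b = sin(fδ)/sin δ ≈ 0.591.
p = a·p₁ + b·p₂ ≈ (0.845, 0.204, 0.495); φ = arcsin(p_z) ≈ 29.65°, λ = atan2(p_y, p_x) ≈ 13.58°.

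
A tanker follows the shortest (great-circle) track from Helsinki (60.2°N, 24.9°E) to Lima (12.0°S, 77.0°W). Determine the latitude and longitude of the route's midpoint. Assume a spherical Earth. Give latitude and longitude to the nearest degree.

Write both endpoints as unit vectors p₁, p₂ with components (cos φ cos λ, cos φ sin λ, sin φ).
The central angle between the endpoints is δ = arccos(p₁·p₂) ≈ 1.855 rad (106.3°).
Interpolate at f = 1/2 with slerp weights a = sin((1−f)δ)/sin δ ≈ 0.834, b = sin(fδ)/sin δ ≈ 0.834.
p = a·p₁ + b·p₂ ≈ (0.559, -0.620, 0.550); φ = arcsin(p_z) ≈ 33.38°, λ = atan2(p_y, p_x) ≈ -47.95°.

≈ 33°N, 48°W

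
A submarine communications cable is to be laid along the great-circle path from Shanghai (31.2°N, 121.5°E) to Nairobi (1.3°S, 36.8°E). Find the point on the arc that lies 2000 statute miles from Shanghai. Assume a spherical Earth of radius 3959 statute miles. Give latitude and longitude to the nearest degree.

≈ 25°N, 89°E

Write both endpoints as unit vectors p₁, p₂ with components (cos φ cos λ, cos φ sin λ, sin φ).
The central angle between the endpoints is δ = arccos(p₁·p₂) ≈ 1.504 rad (86.1°). The total great-circle distance is δ·R ≈ 1.504 × 3959 ≈ 5952 mi, so the target fraction is f = 2000/5952 ≈ 0.336.
Interpolate at f ≈ 0.336 with slerp weights a = sin((1−f)δ)/sin δ ≈ 0.842, b = sin(fδ)/sin δ ≈ 0.485.
p = a·p₁ + b·p₂ ≈ (0.012, 0.905, 0.425); φ = arcsin(p_z) ≈ 25.18°, λ = atan2(p_y, p_x) ≈ 89.25°.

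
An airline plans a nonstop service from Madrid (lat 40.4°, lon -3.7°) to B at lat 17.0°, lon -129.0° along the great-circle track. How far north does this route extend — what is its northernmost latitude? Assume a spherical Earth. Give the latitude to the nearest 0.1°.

The great circle lies in the plane with unit normal n̂ = (p₁ × p₂)/|p₁ × p₂|.
Here n̂_z ≈ -0.611; the vertex latitude is φ_max = arccos|n̂_z| ≈ 52.3°.

≈ 52.3°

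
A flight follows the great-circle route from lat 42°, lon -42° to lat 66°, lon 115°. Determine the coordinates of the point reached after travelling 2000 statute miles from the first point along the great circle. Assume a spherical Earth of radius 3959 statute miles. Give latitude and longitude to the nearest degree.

Convert each endpoint to a unit vector on the sphere (x = cos φ cos λ, y = cos φ sin λ, z = sin φ).
The central angle between the endpoints is δ = arccos(p₁·p₂) ≈ 1.231 rad (70.5°). The total great-circle distance is δ·R ≈ 1.231 × 3959 ≈ 4875 mi, so the target fraction is f = 2000/4875 ≈ 0.410.
Interpolate at f ≈ 0.410 with slerp weights a = sin((1−f)δ)/sin δ ≈ 0.704, b = sin(fδ)/sin δ ≈ 0.513.
p = a·p₁ + b·p₂ ≈ (0.301, -0.161, 0.940); φ = arcsin(p_z) ≈ 70.06°, λ = atan2(p_y, p_x) ≈ -28.16°.

≈ lat 70°, lon -28°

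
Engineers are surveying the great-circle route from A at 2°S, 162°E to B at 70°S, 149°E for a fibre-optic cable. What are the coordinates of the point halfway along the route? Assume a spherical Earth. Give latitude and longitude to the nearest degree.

≈ 36°S, 159°E

Convert each endpoint to a unit vector on the sphere (x = cos φ cos λ, y = cos φ sin λ, z = sin φ).
The central angle between the endpoints is δ = arccos(p₁·p₂) ≈ 1.196 rad (68.5°).
Interpolate at f = 1/2 with slerp weights a = sin((1−f)δ)/sin δ ≈ 0.605, b = sin(fδ)/sin δ ≈ 0.605.
p = a·p₁ + b·p₂ ≈ (-0.752, 0.293, -0.590); φ = arcsin(p_z) ≈ -36.13°, λ = atan2(p_y, p_x) ≈ 158.70°.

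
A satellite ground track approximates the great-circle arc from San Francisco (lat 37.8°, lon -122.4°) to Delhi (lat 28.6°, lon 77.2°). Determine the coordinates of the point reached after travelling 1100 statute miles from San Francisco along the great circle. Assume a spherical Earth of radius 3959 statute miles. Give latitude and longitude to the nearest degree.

Convert each endpoint to a unit vector on the sphere (x = cos φ cos λ, y = cos φ sin λ, z = sin φ).
The central angle between the endpoints is δ = arccos(p₁·p₂) ≈ 1.939 rad (111.1°). The total great-circle distance is δ·R ≈ 1.939 × 3959 ≈ 7677 mi, so the target fraction is f = 1100/7677 ≈ 0.143.
Interpolate at f ≈ 0.143 with slerp weights a = sin((1−f)δ)/sin δ ≈ 1.068, b = sin(fδ)/sin δ ≈ 0.294.
p = a·p₁ + b·p₂ ≈ (-0.395, -0.460, 0.795); φ = arcsin(p_z) ≈ 52.66°, λ = atan2(p_y, p_x) ≈ -130.61°.

≈ lat 53°, lon -131°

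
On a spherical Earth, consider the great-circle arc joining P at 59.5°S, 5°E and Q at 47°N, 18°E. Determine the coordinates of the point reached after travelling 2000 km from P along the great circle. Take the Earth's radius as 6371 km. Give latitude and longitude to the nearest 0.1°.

≈ 41.7°S, 8.8°E

From cos δ = sin φ₁ sin φ₂ + cos φ₁ cos φ₂ cos Δλ, the central angle is δ ≈ 1.868 rad (107.0°). The total great-circle distance is δ·R ≈ 1.868 × 6371 ≈ 11901 km, so the target fraction is f = 2000/11901 ≈ 0.168.
Interpolate at f ≈ 0.168 with slerp weights a = sin((1−f)δ)/sin δ ≈ 1.046, b = sin(fδ)/sin δ ≈ 0.323.
p = a·p₁ + b·p₂ ≈ (0.738, 0.114, -0.665); φ = arcsin(p_z) ≈ -41.67°, λ = atan2(p_y, p_x) ≈ 8.80°.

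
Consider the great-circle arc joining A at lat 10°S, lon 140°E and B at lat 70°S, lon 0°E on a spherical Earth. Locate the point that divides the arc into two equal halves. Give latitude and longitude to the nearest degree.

From cos δ = sin φ₁ sin φ₂ + cos φ₁ cos φ₂ cos Δλ, the central angle is δ ≈ 1.666 rad (95.4°).
Interpolate at f = 1/2 with slerp weights a = sin((1−f)δ)/sin δ ≈ 0.743, b = sin(fδ)/sin δ ≈ 0.743.
p = a·p₁ + b·p₂ ≈ (-0.306, 0.470, -0.827); φ = arcsin(p_z) ≈ -55.84°, λ = atan2(p_y, p_x) ≈ 123.08°.

≈ lat 56°S, lon 123°E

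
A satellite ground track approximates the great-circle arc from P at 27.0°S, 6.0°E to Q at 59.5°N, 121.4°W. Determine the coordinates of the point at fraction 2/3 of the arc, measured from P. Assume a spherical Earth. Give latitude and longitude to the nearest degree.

Write both endpoints as unit vectors p₁, p₂ with components (cos φ cos λ, cos φ sin λ, sin φ).
The central angle between the endpoints is δ = arccos(p₁·p₂) ≈ 2.299 rad (131.7°).
Interpolate at f = 2/3 with slerp weights a = sin((1−f)δ)/sin δ ≈ 0.930, b = sin(fδ)/sin δ ≈ 1.339.
p = a·p₁ + b·p₂ ≈ (0.470, -0.494, 0.732); φ = arcsin(p_z) ≈ 47.05°, λ = atan2(p_y, p_x) ≈ -46.43°.

≈ 47°N, 46°W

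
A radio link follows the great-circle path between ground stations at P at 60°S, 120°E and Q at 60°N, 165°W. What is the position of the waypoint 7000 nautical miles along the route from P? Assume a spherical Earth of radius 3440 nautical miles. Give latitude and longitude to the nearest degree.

Convert each endpoint to a unit vector on the sphere (x = cos φ cos λ, y = cos φ sin λ, z = sin φ).
The central angle between the endpoints is δ = arccos(p₁·p₂) ≈ 2.326 rad (133.3°). The total great-circle distance is δ·R ≈ 2.326 × 3440 ≈ 8001 nmi, so the target fraction is f = 7000/8001 ≈ 0.875.
Interpolate at f ≈ 0.875 with slerp weights a = sin((1−f)δ)/sin δ ≈ 0.394, b = sin(fδ)/sin δ ≈ 1.228.
p = a·p₁ + b·p₂ ≈ (-0.691, 0.012, 0.722); φ = arcsin(p_z) ≈ 46.24°, λ = atan2(p_y, p_x) ≈ 179.04°.

≈ 46°N, 179°E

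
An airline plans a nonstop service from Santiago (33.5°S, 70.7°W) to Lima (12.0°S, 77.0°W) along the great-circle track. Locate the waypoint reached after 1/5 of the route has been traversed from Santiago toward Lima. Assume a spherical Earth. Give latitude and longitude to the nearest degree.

Convert each endpoint to a unit vector on the sphere (x = cos φ cos λ, y = cos φ sin λ, z = sin φ).
The central angle between the endpoints is δ = arccos(p₁·p₂) ≈ 0.388 rad (22.3°).
Interpolate at f = 1/5 with slerp weights a = sin((1−f)δ)/sin δ ≈ 0.807, b = sin(fδ)/sin δ ≈ 0.205.
p = a·p₁ + b·p₂ ≈ (0.268, -0.831, -0.488); φ = arcsin(p_z) ≈ -29.22°, λ = atan2(p_y, p_x) ≈ -72.14°.

≈ 29°S, 72°W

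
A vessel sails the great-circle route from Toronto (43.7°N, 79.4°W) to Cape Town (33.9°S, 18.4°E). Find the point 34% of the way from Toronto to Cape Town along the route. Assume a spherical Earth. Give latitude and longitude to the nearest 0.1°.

≈ (21.0°N, 39.5°W)

Write both endpoints as unit vectors p₁, p₂ with components (cos φ cos λ, cos φ sin λ, sin φ).
The central angle between the endpoints is δ = arccos(p₁·p₂) ≈ 2.056 rad (117.8°).
Interpolate at f = 0.34 with slerp weights a = sin((1−f)δ)/sin δ ≈ 1.105, b = sin(fδ)/sin δ ≈ 0.728.
p = a·p₁ + b·p₂ ≈ (0.720, -0.595, 0.358); φ = arcsin(p_z) ≈ 20.95°, λ = atan2(p_y, p_x) ≈ -39.55°.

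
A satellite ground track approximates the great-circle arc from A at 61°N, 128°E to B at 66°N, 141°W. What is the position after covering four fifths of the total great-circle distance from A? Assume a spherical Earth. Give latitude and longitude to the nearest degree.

Convert each endpoint to a unit vector on the sphere (x = cos φ cos λ, y = cos φ sin λ, z = sin φ).
The central angle between the endpoints is δ = arccos(p₁·p₂) ≈ 0.651 rad (37.3°).
Interpolate at f = 4/5 with slerp weights a = sin((1−f)δ)/sin δ ≈ 0.214, b = sin(fδ)/sin δ ≈ 0.821.
p = a·p₁ + b·p₂ ≈ (-0.323, -0.128, 0.937); φ = arcsin(p_z) ≈ 69.63°, λ = atan2(p_y, p_x) ≈ -158.36°.

≈ 70°N, 158°W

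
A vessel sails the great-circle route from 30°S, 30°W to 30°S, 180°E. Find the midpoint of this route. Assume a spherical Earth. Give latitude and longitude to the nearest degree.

≈ 66°S, 105°W

Convert each endpoint to a unit vector on the sphere (x = cos φ cos λ, y = cos φ sin λ, z = sin φ).
The central angle between the endpoints is δ = arccos(p₁·p₂) ≈ 1.982 rad (113.5°).
Interpolate at f = 1/2 with slerp weights a = sin((1−f)δ)/sin δ ≈ 0.913, b = sin(fδ)/sin δ ≈ 0.913.
p = a·p₁ + b·p₂ ≈ (-0.106, -0.395, -0.913); φ = arcsin(p_z) ≈ -65.85°, λ = atan2(p_y, p_x) ≈ -105.00°.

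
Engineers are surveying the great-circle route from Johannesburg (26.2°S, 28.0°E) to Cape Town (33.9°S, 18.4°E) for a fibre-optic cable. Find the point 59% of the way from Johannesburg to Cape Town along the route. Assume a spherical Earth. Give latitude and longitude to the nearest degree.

Write both endpoints as unit vectors p₁, p₂ with components (cos φ cos λ, cos φ sin λ, sin φ).
The central angle between the endpoints is δ = arccos(p₁·p₂) ≈ 0.198 rad (11.3°).
Interpolate at f = 0.59 with slerp weights a = sin((1−f)δ)/sin δ ≈ 0.412, b = sin(fδ)/sin δ ≈ 0.593.
p = a·p₁ + b·p₂ ≈ (0.793, 0.329, -0.512); φ = arcsin(p_z) ≈ -30.83°, λ = atan2(p_y, p_x) ≈ 22.52°.

≈ (31°S, 23°E)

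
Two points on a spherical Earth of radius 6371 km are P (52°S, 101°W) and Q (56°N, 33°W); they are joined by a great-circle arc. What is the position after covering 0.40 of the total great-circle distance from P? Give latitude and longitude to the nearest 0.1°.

≈ (8.9°S, 73.4°W)

The haversine formula gives a central angle δ ≈ 2.123 rad (121.6°) between the endpoints.
Interpolate at f = 0.40 with slerp weights a = sin((1−f)δ)/sin δ ≈ 1.123, b = sin(fδ)/sin δ ≈ 0.882.
p = a·p₁ + b·p₂ ≈ (0.282, -0.947, -0.154); φ = arcsin(p_z) ≈ -8.86°, λ = atan2(p_y, p_x) ≈ -73.45°.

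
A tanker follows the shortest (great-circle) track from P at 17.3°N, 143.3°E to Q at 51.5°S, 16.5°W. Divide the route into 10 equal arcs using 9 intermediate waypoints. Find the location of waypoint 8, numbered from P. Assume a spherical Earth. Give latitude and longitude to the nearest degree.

≈ 70°S, 31°E

From cos δ = sin φ₁ sin φ₂ + cos φ₁ cos φ₂ cos Δλ, the central angle is δ ≈ 2.482 rad (142.2°).
Interpolate at f = 8/10 with slerp weights a = sin((1−f)δ)/sin δ ≈ 0.778, b = sin(fδ)/sin δ ≈ 1.494.
p = a·p₁ + b·p₂ ≈ (0.296, 0.180, -0.938); φ = arcsin(p_z) ≈ -69.72°, λ = atan2(p_y, p_x) ≈ 31.22°.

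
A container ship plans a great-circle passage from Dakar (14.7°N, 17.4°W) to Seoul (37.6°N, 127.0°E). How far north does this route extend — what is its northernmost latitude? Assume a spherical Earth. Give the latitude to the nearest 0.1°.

The great circle lies in the plane with unit normal n̂ = (p₁ × p₂)/|p₁ × p₂|.
Here n̂_z ≈ +0.505; the vertex latitude is φ_max = arccos|n̂_z| ≈ 59.7°.
Check via Clairaut: cos φ_max = |cos φ₁| · sin C = cos(14.7°)·sin(31.5°) ≈ 0.505, again giving ≈ 59.7°.

≈ 59.7°N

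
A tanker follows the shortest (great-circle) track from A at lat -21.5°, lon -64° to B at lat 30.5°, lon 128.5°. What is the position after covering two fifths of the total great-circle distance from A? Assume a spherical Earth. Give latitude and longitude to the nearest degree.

The haversine formula gives a central angle δ ≈ 2.891 rad (165.6°) between the endpoints.
Interpolate at f = 2/5 with slerp weights a = sin((1−f)δ)/sin δ ≈ 3.974, b = sin(fδ)/sin δ ≈ 3.686.
p = a·p₁ + b·p₂ ≈ (-0.357, -0.837, 0.415); φ = arcsin(p_z) ≈ 24.50°, λ = atan2(p_y, p_x) ≈ -113.07°.

≈ lat 24°, lon -113°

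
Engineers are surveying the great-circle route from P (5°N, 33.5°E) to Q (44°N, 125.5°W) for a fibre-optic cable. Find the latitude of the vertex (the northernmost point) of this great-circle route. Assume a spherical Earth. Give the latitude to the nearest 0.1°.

The great circle lies in the plane with unit normal n̂ = (p₁ × p₂)/|p₁ × p₂|.
Here n̂_z ≈ -0.324; the vertex latitude is φ_max = arccos|n̂_z| ≈ 71.1°.

≈ 71.1°N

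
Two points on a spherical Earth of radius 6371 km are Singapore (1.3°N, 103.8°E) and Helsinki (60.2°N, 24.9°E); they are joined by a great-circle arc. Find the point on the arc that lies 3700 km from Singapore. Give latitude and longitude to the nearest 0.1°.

Write both endpoints as unit vectors p₁, p₂ with components (cos φ cos λ, cos φ sin λ, sin φ).
The central angle between the endpoints is δ = arccos(p₁·p₂) ≈ 1.455 rad (83.4°). The total great-circle distance is δ·R ≈ 1.455 × 6371 ≈ 9271 km, so the target fraction is f = 3700/9271 ≈ 0.399.
Interpolate at f ≈ 0.399 with slerp weights a = sin((1−f)δ)/sin δ ≈ 0.772, b = sin(fδ)/sin δ ≈ 0.552.
p = a·p₁ + b·p₂ ≈ (0.065, 0.865, 0.497); φ = arcsin(p_z) ≈ 29.79°, λ = atan2(p_y, p_x) ≈ 85.72°.

≈ 29.8°N, 85.7°E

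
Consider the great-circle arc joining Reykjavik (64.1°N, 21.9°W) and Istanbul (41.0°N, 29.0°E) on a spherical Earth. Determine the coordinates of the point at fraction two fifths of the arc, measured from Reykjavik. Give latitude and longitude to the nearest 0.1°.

≈ (57.5°N, 5.7°E)

Convert each endpoint to a unit vector on the sphere (x = cos φ cos λ, y = cos φ sin λ, z = sin φ).
The central angle between the endpoints is δ = arccos(p₁·p₂) ≈ 0.647 rad (37.1°).
Interpolate at f = 2/5 with slerp weights a = sin((1−f)δ)/sin δ ≈ 0.628, b = sin(fδ)/sin δ ≈ 0.425.
p = a·p₁ + b·p₂ ≈ (0.535, 0.053, 0.843); φ = arcsin(p_z) ≈ 57.50°, λ = atan2(p_y, p_x) ≈ 5.66°.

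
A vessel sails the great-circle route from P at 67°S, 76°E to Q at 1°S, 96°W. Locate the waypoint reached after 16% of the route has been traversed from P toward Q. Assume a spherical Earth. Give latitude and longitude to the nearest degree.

The haversine formula gives a central angle δ ≈ 1.951 rad (111.8°) between the endpoints.
Interpolate at f = 0.16 with slerp weights a = sin((1−f)δ)/sin δ ≈ 1.074, b = sin(fδ)/sin δ ≈ 0.331.
p = a·p₁ + b·p₂ ≈ (0.067, 0.079, -0.995); φ = arcsin(p_z) ≈ -84.08°, λ = atan2(p_y, p_x) ≈ 49.53°.

≈ 84°S, 50°E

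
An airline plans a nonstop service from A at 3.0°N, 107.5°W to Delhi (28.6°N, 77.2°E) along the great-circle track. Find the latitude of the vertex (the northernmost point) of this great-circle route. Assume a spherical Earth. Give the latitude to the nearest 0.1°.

The great circle lies in the plane with unit normal n̂ = (p₁ × p₂)/|p₁ × p₂|.
Here n̂_z ≈ -0.136; the vertex latitude is φ_max = arccos|n̂_z| ≈ 82.2°.

≈ 82.2°N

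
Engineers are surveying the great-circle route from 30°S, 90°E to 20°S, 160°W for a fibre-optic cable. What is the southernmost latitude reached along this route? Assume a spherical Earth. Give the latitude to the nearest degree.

≈ 40°S

The great circle lies in the plane with unit normal n̂ = (p₁ × p₂)/|p₁ × p₂|.
Here n̂_z ≈ +0.769; the vertex latitude is φ_max = arccos|n̂_z| ≈ 39.7°.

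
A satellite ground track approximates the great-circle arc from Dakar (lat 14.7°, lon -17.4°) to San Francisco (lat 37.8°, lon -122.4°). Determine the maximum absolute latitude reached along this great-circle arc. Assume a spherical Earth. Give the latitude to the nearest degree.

≈ 42°

The great circle lies in the plane with unit normal n̂ = (p₁ × p₂)/|p₁ × p₂|.
Here n̂_z ≈ -0.739; the vertex latitude is φ_max = arccos|n̂_z| ≈ 42.4°.
Check via Clairaut: cos φ_max = |cos φ₁| · sin C = cos(14.7°)·sin(49.8°) ≈ 0.739, again giving ≈ 42.4°.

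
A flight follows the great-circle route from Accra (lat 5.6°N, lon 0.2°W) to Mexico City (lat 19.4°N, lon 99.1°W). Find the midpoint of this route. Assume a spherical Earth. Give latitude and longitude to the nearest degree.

Write both endpoints as unit vectors p₁, p₂ with components (cos φ cos λ, cos φ sin λ, sin φ).
The central angle between the endpoints is δ = arccos(p₁·p₂) ≈ 1.684 rad (96.5°).
Interpolate at f = 1/2 with slerp weights a = sin((1−f)δ)/sin δ ≈ 0.751, b = sin(fδ)/sin δ ≈ 0.751.
p = a·p₁ + b·p₂ ≈ (0.635, -0.702, 0.323); φ = arcsin(p_z) ≈ 18.82°, λ = atan2(p_y, p_x) ≈ -47.85°.

≈ lat 19°N, lon 48°W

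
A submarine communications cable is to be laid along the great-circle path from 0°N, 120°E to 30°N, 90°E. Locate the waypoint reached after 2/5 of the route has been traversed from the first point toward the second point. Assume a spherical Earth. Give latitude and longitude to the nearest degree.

≈ 12°N, 109°E

Convert each endpoint to a unit vector on the sphere (x = cos φ cos λ, y = cos φ sin λ, z = sin φ).
The central angle between the endpoints is δ = arccos(p₁·p₂) ≈ 0.723 rad (41.4°).
Interpolate at f = 2/5 with slerp weights a = sin((1−f)δ)/sin δ ≈ 0.635, b = sin(fδ)/sin δ ≈ 0.431.
p = a·p₁ + b·p₂ ≈ (-0.318, 0.923, 0.216); φ = arcsin(p_z) ≈ 12.45°, λ = atan2(p_y, p_x) ≈ 108.98°.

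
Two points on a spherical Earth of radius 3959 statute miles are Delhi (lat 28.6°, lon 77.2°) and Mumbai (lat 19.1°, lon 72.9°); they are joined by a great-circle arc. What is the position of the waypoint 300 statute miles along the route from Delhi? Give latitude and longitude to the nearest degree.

≈ lat 25°, lon 75°

From cos δ = sin φ₁ sin φ₂ + cos φ₁ cos φ₂ cos Δλ, the central angle is δ ≈ 0.179 rad (10.3°). The total great-circle distance is δ·R ≈ 0.179 × 3959 ≈ 710 mi, so the target fraction is f = 300/710 ≈ 0.422.
Interpolate at f ≈ 0.422 with slerp weights a = sin((1−f)δ)/sin δ ≈ 0.580, b = sin(fδ)/sin δ ≈ 0.424.
p = a·p₁ + b·p₂ ≈ (0.231, 0.879, 0.416); φ = arcsin(p_z) ≈ 24.60°, λ = atan2(p_y, p_x) ≈ 75.31°.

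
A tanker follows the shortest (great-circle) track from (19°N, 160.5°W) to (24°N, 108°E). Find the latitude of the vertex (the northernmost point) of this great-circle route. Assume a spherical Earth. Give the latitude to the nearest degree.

The great circle lies in the plane with unit normal n̂ = (p₁ × p₂)/|p₁ × p₂|.
Here n̂_z ≈ -0.869; the vertex latitude is φ_max = arccos|n̂_z| ≈ 29.7°.

≈ 30°N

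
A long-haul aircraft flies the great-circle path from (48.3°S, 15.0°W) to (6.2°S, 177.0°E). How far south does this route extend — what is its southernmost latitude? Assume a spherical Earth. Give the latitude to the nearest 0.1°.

≈ 80.4°S

The great circle lies in the plane with unit normal n̂ = (p₁ × p₂)/|p₁ × p₂|.
Here n̂_z ≈ -0.167; the vertex latitude is φ_max = arccos|n̂_z| ≈ 80.4°.
Check via Clairaut: cos φ_max = |cos φ₁| · sin C = cos(48.3°)·sin(165.5°) ≈ 0.167, again giving ≈ 80.4°.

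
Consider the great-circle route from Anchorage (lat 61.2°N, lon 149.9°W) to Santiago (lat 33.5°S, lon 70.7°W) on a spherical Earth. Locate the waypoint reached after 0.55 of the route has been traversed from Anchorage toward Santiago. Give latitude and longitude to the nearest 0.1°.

Write both endpoints as unit vectors p₁, p₂ with components (cos φ cos λ, cos φ sin λ, sin φ).
The central angle between the endpoints is δ = arccos(p₁·p₂) ≈ 1.991 rad (114.1°).
Interpolate at f = 0.55 with slerp weights a = sin((1−f)δ)/sin δ ≈ 0.856, b = sin(fδ)/sin δ ≈ 0.974.
p = a·p₁ + b·p₂ ≈ (-0.088, -0.973, 0.212); φ = arcsin(p_z) ≈ 12.25°, λ = atan2(p_y, p_x) ≈ -95.17°.

≈ lat 12.2°N, lon 95.2°W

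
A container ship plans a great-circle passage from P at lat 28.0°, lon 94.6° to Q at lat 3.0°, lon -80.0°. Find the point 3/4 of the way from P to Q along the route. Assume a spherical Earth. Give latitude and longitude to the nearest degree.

Convert each endpoint to a unit vector on the sphere (x = cos φ cos λ, y = cos φ sin λ, z = sin φ).
The central angle between the endpoints is δ = arccos(p₁·p₂) ≈ 2.593 rad (148.6°).
Interpolate at f = 3/4 with slerp weights a = sin((1−f)δ)/sin δ ≈ 1.158, b = sin(fδ)/sin δ ≈ 1.785.
p = a·p₁ + b·p₂ ≈ (0.228, -0.737, 0.637); φ = arcsin(p_z) ≈ 39.57°, λ = atan2(p_y, p_x) ≈ -72.83°.

≈ lat 40°, lon -73°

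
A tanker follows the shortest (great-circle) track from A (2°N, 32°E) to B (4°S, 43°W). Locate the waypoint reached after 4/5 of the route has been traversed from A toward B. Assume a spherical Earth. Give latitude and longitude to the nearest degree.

The haversine formula gives a central angle δ ≈ 1.312 rad (75.2°) between the endpoints.
Interpolate at f = 4/5 with slerp weights a = sin((1−f)δ)/sin δ ≈ 0.268, b = sin(fδ)/sin δ ≈ 0.897.
p = a·p₁ + b·p₂ ≈ (0.882, -0.468, -0.053); φ = arcsin(p_z) ≈ -3.05°, λ = atan2(p_y, p_x) ≈ -27.96°.

≈ (3°S, 28°W)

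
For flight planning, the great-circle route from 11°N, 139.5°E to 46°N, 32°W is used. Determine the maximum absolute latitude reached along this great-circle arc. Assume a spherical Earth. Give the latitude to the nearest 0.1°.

The great circle lies in the plane with unit normal n̂ = (p₁ × p₂)/|p₁ × p₂|.
Here n̂_z ≈ -0.119; the vertex latitude is φ_max = arccos|n̂_z| ≈ 83.1°.
Check via Clairaut: cos φ_max = |cos φ₁| · sin C = cos(11.0°)·sin(7.0°) ≈ 0.119, again giving ≈ 83.1°.

≈ 83.1°N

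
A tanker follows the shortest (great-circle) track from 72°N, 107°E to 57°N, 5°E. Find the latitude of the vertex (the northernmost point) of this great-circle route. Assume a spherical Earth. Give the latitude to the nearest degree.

The great circle lies in the plane with unit normal n̂ = (p₁ × p₂)/|p₁ × p₂|.
Here n̂_z ≈ -0.255; the vertex latitude is φ_max = arccos|n̂_z| ≈ 75.3°.

≈ 75°N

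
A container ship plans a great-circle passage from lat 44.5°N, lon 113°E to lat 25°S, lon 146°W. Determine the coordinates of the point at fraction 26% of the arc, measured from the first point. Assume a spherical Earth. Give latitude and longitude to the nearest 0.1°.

Write both endpoints as unit vectors p₁, p₂ with components (cos φ cos λ, cos φ sin λ, sin φ).
The central angle between the endpoints is δ = arccos(p₁·p₂) ≈ 2.004 rad (114.8°).
Interpolate at f = 0.26 with slerp weights a = sin((1−f)δ)/sin δ ≈ 1.097, b = sin(fδ)/sin δ ≈ 0.548.
p = a·p₁ + b·p₂ ≈ (-0.718, 0.443, 0.537); φ = arcsin(p_z) ≈ 32.51°, λ = atan2(p_y, p_x) ≈ 148.34°.

≈ lat 32.5°N, lon 148.3°E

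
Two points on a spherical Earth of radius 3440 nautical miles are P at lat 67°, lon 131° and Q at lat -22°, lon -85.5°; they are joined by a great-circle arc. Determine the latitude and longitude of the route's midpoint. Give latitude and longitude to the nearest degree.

≈ lat 40°, lon -106°

Convert each endpoint to a unit vector on the sphere (x = cos φ cos λ, y = cos φ sin λ, z = sin φ).
The central angle between the endpoints is δ = arccos(p₁·p₂) ≈ 2.260 rad (129.5°).
Interpolate at f = 1/2 with slerp weights a = sin((1−f)δ)/sin δ ≈ 1.172, b = sin(fδ)/sin δ ≈ 1.172.
p = a·p₁ + b·p₂ ≈ (-0.215, -0.738, 0.640); φ = arcsin(p_z) ≈ 39.78°, λ = atan2(p_y, p_x) ≈ -106.26°.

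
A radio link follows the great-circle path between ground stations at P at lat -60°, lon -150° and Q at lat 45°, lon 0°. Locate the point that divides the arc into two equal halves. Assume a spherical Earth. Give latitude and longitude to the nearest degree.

≈ lat -23°, lon -42°

From cos δ = sin φ₁ sin φ₂ + cos φ₁ cos φ₂ cos Δλ, the central angle is δ ≈ 2.735 rad (156.7°).
Interpolate at f = 1/2 with slerp weights a = sin((1−f)δ)/sin δ ≈ 2.478, b = sin(fδ)/sin δ ≈ 2.478.
p = a·p₁ + b·p₂ ≈ (0.679, -0.619, -0.394); φ = arcsin(p_z) ≈ -23.19°, λ = atan2(p_y, p_x) ≈ -42.37°.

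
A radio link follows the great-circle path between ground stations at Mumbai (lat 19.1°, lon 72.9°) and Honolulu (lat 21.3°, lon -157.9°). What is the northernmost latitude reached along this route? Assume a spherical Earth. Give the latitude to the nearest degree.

The great circle lies in the plane with unit normal n̂ = (p₁ × p₂)/|p₁ × p₂|.
Here n̂_z ≈ +0.759; the vertex latitude is φ_max = arccos|n̂_z| ≈ 40.6°.
Check via Clairaut: cos φ_max = |cos φ₁| · sin C = cos(19.1°)·sin(53.4°) ≈ 0.759, again giving ≈ 40.6°.

≈ 41°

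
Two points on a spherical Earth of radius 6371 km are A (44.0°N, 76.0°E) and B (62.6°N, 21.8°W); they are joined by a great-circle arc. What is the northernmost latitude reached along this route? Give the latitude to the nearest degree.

The great circle lies in the plane with unit normal n̂ = (p₁ × p₂)/|p₁ × p₂|.
Here n̂_z ≈ -0.400; the vertex latitude is φ_max = arccos|n̂_z| ≈ 66.4°.
Check via Clairaut: cos φ_max = |cos φ₁| · sin C = cos(44.0°)·sin(33.8°) ≈ 0.400, again giving ≈ 66.4°.

≈ 66°N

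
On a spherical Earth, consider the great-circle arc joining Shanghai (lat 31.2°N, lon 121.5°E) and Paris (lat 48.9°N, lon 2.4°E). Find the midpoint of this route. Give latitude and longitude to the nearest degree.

≈ lat 58°N, lon 75°E

Write both endpoints as unit vectors p₁, p₂ with components (cos φ cos λ, cos φ sin λ, sin φ).
The central angle between the endpoints is δ = arccos(p₁·p₂) ≈ 1.454 rad (83.3°).
Interpolate at f = 1/2 with slerp weights a = sin((1−f)δ)/sin δ ≈ 0.669, b = sin(fδ)/sin δ ≈ 0.669.
p = a·p₁ + b·p₂ ≈ (0.140, 0.506, 0.851); φ = arcsin(p_z) ≈ 58.30°, λ = atan2(p_y, p_x) ≈ 74.50°.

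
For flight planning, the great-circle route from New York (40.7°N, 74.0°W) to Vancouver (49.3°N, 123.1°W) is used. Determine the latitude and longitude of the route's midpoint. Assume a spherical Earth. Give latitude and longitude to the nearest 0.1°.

Convert each endpoint to a unit vector on the sphere (x = cos φ cos λ, y = cos φ sin λ, z = sin φ).
The central angle between the endpoints is δ = arccos(p₁·p₂) ≈ 0.613 rad (35.1°).
Interpolate at f = 1/2 with slerp weights a = sin((1−f)δ)/sin δ ≈ 0.524, b = sin(fδ)/sin δ ≈ 0.524.
p = a·p₁ + b·p₂ ≈ (-0.077, -0.669, 0.740); φ = arcsin(p_z) ≈ 47.69°, λ = atan2(p_y, p_x) ≈ -96.58°.

≈ 47.7°N, 96.6°W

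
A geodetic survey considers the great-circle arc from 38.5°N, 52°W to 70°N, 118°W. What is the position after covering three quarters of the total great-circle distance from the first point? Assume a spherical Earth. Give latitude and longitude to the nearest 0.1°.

≈ 65.9°N, 89.0°W

The haversine formula gives a central angle δ ≈ 0.804 rad (46.1°) between the endpoints.
Interpolate at f = 3/4 with slerp weights a = sin((1−f)δ)/sin δ ≈ 0.277, b = sin(fδ)/sin δ ≈ 0.788.
p = a·p₁ + b·p₂ ≈ (0.007, -0.409, 0.913); φ = arcsin(p_z) ≈ 65.87°, λ = atan2(p_y, p_x) ≈ -89.00°.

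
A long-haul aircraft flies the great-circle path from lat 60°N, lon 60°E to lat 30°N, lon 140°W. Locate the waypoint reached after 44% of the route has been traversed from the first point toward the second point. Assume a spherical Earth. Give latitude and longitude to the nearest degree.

≈ lat 77°N, lon 175°W

The haversine formula gives a central angle δ ≈ 1.545 rad (88.5°) between the endpoints.
Interpolate at f = 0.44 with slerp weights a = sin((1−f)δ)/sin δ ≈ 0.761, b = sin(fδ)/sin δ ≈ 0.629.
p = a·p₁ + b·p₂ ≈ (-0.227, -0.020, 0.974); φ = arcsin(p_z) ≈ 76.84°, λ = atan2(p_y, p_x) ≈ -174.88°.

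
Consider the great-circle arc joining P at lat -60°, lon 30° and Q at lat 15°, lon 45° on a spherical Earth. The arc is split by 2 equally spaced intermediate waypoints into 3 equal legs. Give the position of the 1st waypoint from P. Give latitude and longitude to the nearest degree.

≈ lat -35°, lon 38°

Write both endpoints as unit vectors p₁, p₂ with components (cos φ cos λ, cos φ sin λ, sin φ).
The central angle between the endpoints is δ = arccos(p₁·p₂) ≈ 1.326 rad (76.0°).
Interpolate at f = 1/3 with slerp weights a = sin((1−f)δ)/sin δ ≈ 0.797, b = sin(fδ)/sin δ ≈ 0.441.
p = a·p₁ + b·p₂ ≈ (0.646, 0.500, -0.576); φ = arcsin(p_z) ≈ -35.18°, λ = atan2(p_y, p_x) ≈ 37.75°.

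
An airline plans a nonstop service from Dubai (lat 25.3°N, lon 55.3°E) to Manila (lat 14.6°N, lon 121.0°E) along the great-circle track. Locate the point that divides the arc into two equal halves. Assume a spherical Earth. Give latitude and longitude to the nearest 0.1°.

Convert each endpoint to a unit vector on the sphere (x = cos φ cos λ, y = cos φ sin λ, z = sin φ).
The central angle between the endpoints is δ = arccos(p₁·p₂) ≈ 1.084 rad (62.1°).
Interpolate at f = 1/2 with slerp weights a = sin((1−f)δ)/sin δ ≈ 0.584, b = sin(fδ)/sin δ ≈ 0.584.
p = a·p₁ + b·p₂ ≈ (0.009, 0.918, 0.397); φ = arcsin(p_z) ≈ 23.36°, λ = atan2(p_y, p_x) ≈ 89.41°.

≈ lat 23.4°N, lon 89.4°E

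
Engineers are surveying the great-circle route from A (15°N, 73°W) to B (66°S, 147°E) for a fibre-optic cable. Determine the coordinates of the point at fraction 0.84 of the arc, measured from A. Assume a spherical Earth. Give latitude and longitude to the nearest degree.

Convert each endpoint to a unit vector on the sphere (x = cos φ cos λ, y = cos φ sin λ, z = sin φ).
The central angle between the endpoints is δ = arccos(p₁·p₂) ≈ 2.138 rad (122.5°).
Interpolate at f = 0.84 with slerp weights a = sin((1−f)δ)/sin δ ≈ 0.398, b = sin(fδ)/sin δ ≈ 1.156.
p = a·p₁ + b·p₂ ≈ (-0.282, -0.111, -0.953); φ = arcsin(p_z) ≈ -72.35°, λ = atan2(p_y, p_x) ≈ -158.44°.

≈ (72°S, 158°W)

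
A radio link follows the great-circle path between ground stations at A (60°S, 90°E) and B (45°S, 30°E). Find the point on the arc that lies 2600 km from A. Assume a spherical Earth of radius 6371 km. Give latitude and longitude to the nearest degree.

Write both endpoints as unit vectors p₁, p₂ with components (cos φ cos λ, cos φ sin λ, sin φ).
The central angle between the endpoints is δ = arccos(p₁·p₂) ≈ 0.661 rad (37.9°). The total great-circle distance is δ·R ≈ 0.661 × 6371 ≈ 4214 km, so the target fraction is f = 2600/4214 ≈ 0.617.
Interpolate at f ≈ 0.617 with slerp weights a = sin((1−f)δ)/sin δ ≈ 0.408, b = sin(fδ)/sin δ ≈ 0.646.
p = a·p₁ + b·p₂ ≈ (0.396, 0.432, -0.810); φ = arcsin(p_z) ≈ -54.12°, λ = atan2(p_y, p_x) ≈ 47.54°.

≈ (54°S, 48°E)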